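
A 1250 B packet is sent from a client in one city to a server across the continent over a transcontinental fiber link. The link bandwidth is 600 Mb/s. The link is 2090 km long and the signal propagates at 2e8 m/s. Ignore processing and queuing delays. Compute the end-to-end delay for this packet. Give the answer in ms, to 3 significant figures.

10.5 ms

L = 1250 × 8 = 10000 bits.
Transmission delay = L/R = 10000 / 600000000 = 0.0166667 ms.
Propagation delay = d/s = 2090000 m / 200000000 m/s = 10.45 ms.
Total = 10.5 ms.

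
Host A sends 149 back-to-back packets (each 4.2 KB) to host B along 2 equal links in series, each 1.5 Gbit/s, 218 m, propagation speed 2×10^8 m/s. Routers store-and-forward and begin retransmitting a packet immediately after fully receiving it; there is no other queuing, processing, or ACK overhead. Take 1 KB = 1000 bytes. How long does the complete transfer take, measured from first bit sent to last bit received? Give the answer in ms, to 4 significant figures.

3.362 ms

Per-hop transmission t_tx = L/R = 33600/1500000000 = 0.0224 ms.
Per-hop propagation t_prop = 218/200000000 = 0.00109 ms.
Pipeline fill: first packet needs 2·t_tx to clear all hops; remaining 148 packets each add one t_tx.
Total = (2+149-1)·t_tx + 2·t_prop = 150·0.0224 + 2·0.00109 = 3.362 ms.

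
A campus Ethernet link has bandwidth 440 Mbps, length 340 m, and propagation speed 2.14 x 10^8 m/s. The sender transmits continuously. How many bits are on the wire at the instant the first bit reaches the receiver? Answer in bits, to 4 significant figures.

699.1 bits

Propagation delay = 340 / 214000000 = 1.58879e-06 s.
BDP = R × t_prop = 440000000 × 1.58879e-06 = 699.065 bits.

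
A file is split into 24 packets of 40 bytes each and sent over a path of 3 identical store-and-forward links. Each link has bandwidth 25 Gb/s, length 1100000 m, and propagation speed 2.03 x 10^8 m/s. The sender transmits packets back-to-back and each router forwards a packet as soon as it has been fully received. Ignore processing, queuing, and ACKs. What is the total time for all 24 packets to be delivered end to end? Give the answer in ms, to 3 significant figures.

16.3 ms

Per-hop transmission t_tx = L/R = 320/25000000000 = 1.28e-05 ms.
Per-hop propagation t_prop = 1100000/2.03e+08 = 5.41872 ms.
Pipeline fill: first packet needs 3·t_tx to clear all hops; remaining 23 packets each add one t_tx.
Total = (3+24-1)·t_tx + 3·t_prop = 26·1.28e-05 + 3·5.41872 = 16.3 ms.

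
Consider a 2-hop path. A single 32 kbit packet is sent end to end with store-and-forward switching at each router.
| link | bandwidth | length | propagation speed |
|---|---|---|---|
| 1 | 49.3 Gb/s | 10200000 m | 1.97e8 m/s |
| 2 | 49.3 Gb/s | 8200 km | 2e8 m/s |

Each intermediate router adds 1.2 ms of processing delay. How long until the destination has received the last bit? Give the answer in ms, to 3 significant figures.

94.0 ms

L = 32000 bits.
Transmission delay per hop = L/R = 32000/49300000000 = 0.000649087 ms; 2 hops → 0.00129817 ms.
Propagation delays (d/s per hop): 51.7766, 41 ms; sum = 92.7766 ms.
Processing at 1 router(s): 1 × 1.2 ms = 1.2 ms.
End-to-end = 94.0 ms.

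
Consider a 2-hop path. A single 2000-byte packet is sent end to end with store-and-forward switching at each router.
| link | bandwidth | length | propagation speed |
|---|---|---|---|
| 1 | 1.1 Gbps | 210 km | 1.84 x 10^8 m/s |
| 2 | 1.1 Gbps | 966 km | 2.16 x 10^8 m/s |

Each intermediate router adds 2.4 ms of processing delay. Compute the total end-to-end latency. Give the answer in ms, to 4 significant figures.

L = 2000 × 8 = 16000 bits.
Transmission delay per hop = L/R = 16000/1100000000 = 0.0145455 ms; 2 hops → 0.0290909 ms.
Propagation delays (d/s per hop): 1.1413, 4.47222 ms; sum = 5.61353 ms.
Processing at 1 router(s): 1 × 2.4 ms = 2.4 ms.
End-to-end = 8.043 ms.

8.043 ms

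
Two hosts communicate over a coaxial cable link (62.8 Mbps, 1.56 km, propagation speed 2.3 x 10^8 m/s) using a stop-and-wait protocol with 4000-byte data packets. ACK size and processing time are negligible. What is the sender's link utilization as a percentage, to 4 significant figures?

t_tx = L/R = 32000/62800000 = 0.000509554 s.
t_prop = 1560/2.3e+08 = 6.78261e-06 s; RTT = 1.35652e-05 s.
Cycle = t_tx + RTT = 0.000523119 s.
Utilization = t_tx / cycle = 0.000509554/0.000523119 = 97.41 %.

97.41 %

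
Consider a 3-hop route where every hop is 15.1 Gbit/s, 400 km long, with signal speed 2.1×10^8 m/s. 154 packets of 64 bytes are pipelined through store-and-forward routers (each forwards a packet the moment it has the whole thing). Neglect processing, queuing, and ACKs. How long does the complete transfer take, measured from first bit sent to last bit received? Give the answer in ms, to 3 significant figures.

5.72 ms

Per-hop transmission t_tx = L/R = 512/15100000000 = 3.39073e-05 ms.
Per-hop propagation t_prop = 400000/210000000 = 1.90476 ms.
Pipeline fill: first packet needs 3·t_tx to clear all hops; remaining 153 packets each add one t_tx.
Total = (3+154-1)·t_tx + 3·t_prop = 156·3.39073e-05 + 3·1.90476 = 5.72 ms.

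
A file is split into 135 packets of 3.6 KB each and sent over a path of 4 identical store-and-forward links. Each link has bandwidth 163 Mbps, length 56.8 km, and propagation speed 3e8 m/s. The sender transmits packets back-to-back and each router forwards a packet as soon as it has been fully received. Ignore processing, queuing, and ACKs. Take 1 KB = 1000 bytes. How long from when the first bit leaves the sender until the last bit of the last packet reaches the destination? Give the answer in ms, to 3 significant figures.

Per-hop transmission t_tx = L/R = 28800/163000000 = 0.176687 ms.
Per-hop propagation t_prop = 56800/300000000 = 0.189333 ms.
Pipeline fill: first packet needs 4·t_tx to clear all hops; remaining 134 packets each add one t_tx.
Total = (4+135-1)·t_tx + 4·t_prop = 138·0.176687 + 4·0.189333 = 25.1 ms.

25.1 ms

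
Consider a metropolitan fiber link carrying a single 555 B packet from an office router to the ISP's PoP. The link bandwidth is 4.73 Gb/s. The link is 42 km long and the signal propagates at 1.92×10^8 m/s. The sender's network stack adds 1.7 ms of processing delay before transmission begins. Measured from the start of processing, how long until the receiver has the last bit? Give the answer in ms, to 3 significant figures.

1.92 ms

L = 555 × 8 = 4440 bits.
Transmission delay = L/R = 4440 / 4730000000 = 0.000938689 ms.
Propagation delay = d/s = 42000 m / 192000000 m/s = 0.21875 ms.
Plus processing delay 1.7 ms = 1.7 ms.
Total = 1.92 ms.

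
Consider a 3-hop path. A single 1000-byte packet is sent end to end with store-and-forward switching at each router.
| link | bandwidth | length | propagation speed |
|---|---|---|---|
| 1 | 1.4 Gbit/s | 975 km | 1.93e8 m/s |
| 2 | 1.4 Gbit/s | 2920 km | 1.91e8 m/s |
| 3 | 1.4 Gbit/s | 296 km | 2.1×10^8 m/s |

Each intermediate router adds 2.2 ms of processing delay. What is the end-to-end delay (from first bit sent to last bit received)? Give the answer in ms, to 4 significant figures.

26.17 ms

L = 1000 × 8 = 8000 bits.
Transmission delay per hop = L/R = 8000/1400000000 = 0.00571429 ms; 3 hops → 0.0171429 ms.
Propagation delays (d/s per hop): 5.05181, 15.288, 1.40952 ms; sum = 21.7493 ms.
Processing at 2 router(s): 2 × 2.2 ms = 4.4 ms.
End-to-end = 26.17 ms.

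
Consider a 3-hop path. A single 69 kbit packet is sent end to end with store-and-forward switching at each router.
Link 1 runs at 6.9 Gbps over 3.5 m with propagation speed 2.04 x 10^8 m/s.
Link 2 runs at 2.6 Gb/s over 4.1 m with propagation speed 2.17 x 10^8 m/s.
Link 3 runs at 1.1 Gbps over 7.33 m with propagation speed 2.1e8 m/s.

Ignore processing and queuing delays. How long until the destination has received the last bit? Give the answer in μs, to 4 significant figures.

L = 69000 bits.
Transmission delays (L/R per hop): 10, 26.5385, 62.7273 μs; sum = 99.2657 μs.
Propagation delays (d/s per hop): 0.0171569, 0.018894, 0.0349048 μs; sum = 0.0709556 μs.
End-to-end = 99.34 μs.

99.34 μs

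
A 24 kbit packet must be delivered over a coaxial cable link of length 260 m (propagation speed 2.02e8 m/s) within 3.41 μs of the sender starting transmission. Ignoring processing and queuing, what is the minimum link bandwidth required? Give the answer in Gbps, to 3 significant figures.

11.3 Gbps

Propagation delay = 260 / 202000000 = 1.28713 μs.
Transmission budget = 3.41 − 1.28713 = 2.12287 μs.
R ≥ L / t_tx = 24000 bits / 2.12287e-06 s = 11.3 Gbps.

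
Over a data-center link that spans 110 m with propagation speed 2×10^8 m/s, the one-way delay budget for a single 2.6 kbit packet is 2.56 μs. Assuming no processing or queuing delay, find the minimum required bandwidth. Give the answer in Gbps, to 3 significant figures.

Propagation delay = 110 / 200000000 = 0.55 μs.
Transmission budget = 2.56 − 0.55 = 2.01 μs.
R ≥ L / t_tx = 2600 bits / 2.01e-06 s = 1.29 Gbps.

1.29 Gbps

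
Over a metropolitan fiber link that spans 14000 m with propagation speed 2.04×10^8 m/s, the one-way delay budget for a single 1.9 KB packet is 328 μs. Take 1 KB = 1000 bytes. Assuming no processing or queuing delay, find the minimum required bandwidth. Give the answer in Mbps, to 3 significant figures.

58.6 Mbps

L = 15200 bits.
Propagation delay = 14000 / 204000000 = 68.6275 μs.
Transmission budget = 328 − 68.6275 = 259.373 μs.
R ≥ L / t_tx = 15200 bits / 0.000259373 s = 58.6 Mbps.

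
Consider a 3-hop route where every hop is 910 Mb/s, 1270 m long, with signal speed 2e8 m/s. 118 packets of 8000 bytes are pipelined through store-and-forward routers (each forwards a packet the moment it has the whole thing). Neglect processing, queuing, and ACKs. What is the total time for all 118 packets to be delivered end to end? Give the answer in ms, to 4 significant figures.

Per-hop transmission t_tx = L/R = 64000/910000000 = 0.0703297 ms.
Per-hop propagation t_prop = 1270/200000000 = 0.00635 ms.
Pipeline fill: first packet needs 3·t_tx to clear all hops; remaining 117 packets each add one t_tx.
Total = (3+118-1)·t_tx + 3·t_prop = 120·0.0703297 + 3·0.00635 = 8.459 ms.

8.459 ms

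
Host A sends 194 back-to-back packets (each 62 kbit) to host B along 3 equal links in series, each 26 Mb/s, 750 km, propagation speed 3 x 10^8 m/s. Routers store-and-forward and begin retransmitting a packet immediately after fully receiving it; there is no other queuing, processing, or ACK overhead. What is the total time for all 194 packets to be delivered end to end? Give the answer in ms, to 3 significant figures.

475 ms

Per-hop transmission t_tx = L/R = 62000/26000000 = 2.38462 ms.
Per-hop propagation t_prop = 750000/300000000 = 2.5 ms.
Pipeline fill: first packet needs 3·t_tx to clear all hops; remaining 193 packets each add one t_tx.
Total = (3+194-1)·t_tx + 3·t_prop = 196·2.38462 + 3·2.5 = 475 ms.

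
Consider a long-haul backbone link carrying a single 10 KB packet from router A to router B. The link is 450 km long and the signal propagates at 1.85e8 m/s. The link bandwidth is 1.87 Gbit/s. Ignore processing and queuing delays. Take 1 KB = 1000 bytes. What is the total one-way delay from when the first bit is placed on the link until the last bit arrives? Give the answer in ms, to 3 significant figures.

2.48 ms

L = 80000 bits.
Transmission delay = L/R = 80000 / 1870000000 = 0.0427807 ms.
Propagation delay = d/s = 450000 m / 185000000 m/s = 2.43243 ms.
Total = 2.48 ms.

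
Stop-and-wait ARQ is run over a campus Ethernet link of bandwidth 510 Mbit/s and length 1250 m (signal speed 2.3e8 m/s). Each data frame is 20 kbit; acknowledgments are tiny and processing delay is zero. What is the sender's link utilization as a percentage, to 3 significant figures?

78.3 %

t_tx = L/R = 20000/510000000 = 3.92157e-05 s.
t_prop = 1250/2.3e+08 = 5.43478e-06 s; RTT = 1.08696e-05 s.
Cycle = t_tx + RTT = 5.00853e-05 s.
Utilization = t_tx / cycle = 3.92157e-05/5.00853e-05 = 78.3 %.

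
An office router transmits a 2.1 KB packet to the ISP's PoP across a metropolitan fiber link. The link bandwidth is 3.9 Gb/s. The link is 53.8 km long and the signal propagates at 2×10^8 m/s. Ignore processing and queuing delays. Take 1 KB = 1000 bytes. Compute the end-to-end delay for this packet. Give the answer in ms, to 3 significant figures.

0.273 ms

L = 16800 bits.
Transmission delay = L/R = 16800 / 3900000000 = 0.00430769 ms.
Propagation delay = d/s = 53800 m / 200000000 m/s = 0.269 ms.
Total = 0.273 ms.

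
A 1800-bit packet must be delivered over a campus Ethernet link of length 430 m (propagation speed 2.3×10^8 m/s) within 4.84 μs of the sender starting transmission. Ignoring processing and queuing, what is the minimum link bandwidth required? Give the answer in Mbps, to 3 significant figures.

Propagation delay = 430 / 2.3e+08 = 1.86957 μs.
Transmission budget = 4.84 − 1.86957 = 2.97043 μs.
R ≥ L / t_tx = 1800 bits / 2.97043e-06 s = 606 Mbps.

606 Mbps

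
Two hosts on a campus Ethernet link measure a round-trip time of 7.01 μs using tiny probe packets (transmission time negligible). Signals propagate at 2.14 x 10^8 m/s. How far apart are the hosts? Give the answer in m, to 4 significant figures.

One-way propagation = RTT/2 = 3.505 μs.
d = s × t = 214000000 × 3.505e-06 = 750.1 m.

750.1 m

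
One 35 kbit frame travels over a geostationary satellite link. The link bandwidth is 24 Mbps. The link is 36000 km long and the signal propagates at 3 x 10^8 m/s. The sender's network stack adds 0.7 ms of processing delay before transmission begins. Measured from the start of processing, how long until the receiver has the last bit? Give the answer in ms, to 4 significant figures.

L = 35000 bits.
Transmission delay = L/R = 35000 / 24000000 = 1.45833 ms.
Propagation delay = d/s = 36000000 m / 300000000 m/s = 120 ms.
Plus processing delay 0.7 ms = 0.7 ms.
Total = 122.2 ms.

122.2 ms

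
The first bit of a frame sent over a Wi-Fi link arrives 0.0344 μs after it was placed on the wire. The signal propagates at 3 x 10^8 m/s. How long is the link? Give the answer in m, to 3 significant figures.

10.3 m

d = s × t_prop = 300000000 × 3.44e-08 = 10.3 m.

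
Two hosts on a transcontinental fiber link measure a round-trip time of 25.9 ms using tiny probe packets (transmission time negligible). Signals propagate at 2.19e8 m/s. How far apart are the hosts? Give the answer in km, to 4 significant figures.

2836 km

One-way propagation = RTT/2 = 12.95 ms.
d = s × t = 219000000 × 0.01295 = 2836 km.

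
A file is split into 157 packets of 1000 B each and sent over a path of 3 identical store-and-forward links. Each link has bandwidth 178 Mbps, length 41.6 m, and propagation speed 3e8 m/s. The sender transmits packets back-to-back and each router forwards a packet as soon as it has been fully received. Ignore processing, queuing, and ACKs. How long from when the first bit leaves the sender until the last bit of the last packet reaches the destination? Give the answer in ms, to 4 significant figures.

7.146 ms

Per-hop transmission t_tx = L/R = 8000/178000000 = 0.0449438 ms.
Per-hop propagation t_prop = 41.6/300000000 = 0.000138667 ms.
Pipeline fill: first packet needs 3·t_tx to clear all hops; remaining 156 packets each add one t_tx.
Total = (3+157-1)·t_tx + 3·t_prop = 159·0.0449438 + 3·0.000138667 = 7.146 ms.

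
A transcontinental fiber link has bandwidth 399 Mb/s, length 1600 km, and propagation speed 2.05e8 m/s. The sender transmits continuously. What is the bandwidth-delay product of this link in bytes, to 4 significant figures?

389300 bytes

Propagation delay = 1600000 / 2.05e+08 = 0.00780488 s.
BDP = R × t_prop = 399000000 × 0.00780488 = 3114150 bits.
In bytes: 3114150/8 = 389300 bytes.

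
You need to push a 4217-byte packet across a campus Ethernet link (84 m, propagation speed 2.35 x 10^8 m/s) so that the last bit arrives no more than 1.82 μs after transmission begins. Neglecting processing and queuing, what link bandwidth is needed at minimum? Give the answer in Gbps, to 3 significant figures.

23.1 Gbps

L = 33736 bits.
Propagation delay = 84 / 235000000 = 0.357447 μs.
Transmission budget = 1.82 − 0.357447 = 1.46255 μs.
R ≥ L / t_tx = 33736 bits / 1.46255e-06 s = 23.1 Gbps.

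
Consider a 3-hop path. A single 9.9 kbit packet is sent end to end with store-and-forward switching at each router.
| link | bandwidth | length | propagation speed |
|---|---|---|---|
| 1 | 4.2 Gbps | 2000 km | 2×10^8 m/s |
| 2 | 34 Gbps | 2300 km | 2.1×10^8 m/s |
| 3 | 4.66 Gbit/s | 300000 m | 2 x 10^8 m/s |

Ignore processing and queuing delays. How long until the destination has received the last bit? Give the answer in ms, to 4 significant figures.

22.46 ms

L = 9900 bits.
Transmission delays (L/R per hop): 0.00235714, 0.000291176, 0.00212446 ms; sum = 0.00477278 ms.
Propagation delays (d/s per hop): 10, 10.9524, 1.5 ms; sum = 22.4524 ms.
End-to-end = 22.46 ms.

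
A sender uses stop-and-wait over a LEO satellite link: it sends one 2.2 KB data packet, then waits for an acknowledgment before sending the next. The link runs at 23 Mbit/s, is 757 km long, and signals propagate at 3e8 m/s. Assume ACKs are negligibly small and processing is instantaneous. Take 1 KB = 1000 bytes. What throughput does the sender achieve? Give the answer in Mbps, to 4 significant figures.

3.028 Mbps

t_tx = L/R = 17600/23000000 = 0.000765217 s.
t_prop = 757000/300000000 = 0.00252333 s; RTT = 0.00504667 s.
Cycle = t_tx + RTT = 0.00581188 s.
Throughput = L / cycle = 17600 / 0.00581188 = 3.028 Mbps.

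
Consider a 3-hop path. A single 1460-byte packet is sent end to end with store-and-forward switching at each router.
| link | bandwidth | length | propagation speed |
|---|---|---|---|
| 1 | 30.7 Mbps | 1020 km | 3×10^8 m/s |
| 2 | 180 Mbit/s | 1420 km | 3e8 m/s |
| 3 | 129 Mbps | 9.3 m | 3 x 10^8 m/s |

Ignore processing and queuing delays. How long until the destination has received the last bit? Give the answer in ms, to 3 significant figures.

8.67 ms

L = 1460 × 8 = 11680 bits.
Transmission delays (L/R per hop): 0.380456, 0.0648889, 0.0905426 ms; sum = 0.535888 ms.
Propagation delays (d/s per hop): 3.4, 4.73333, 3.1e-05 ms; sum = 8.13336 ms.
End-to-end = 8.67 ms.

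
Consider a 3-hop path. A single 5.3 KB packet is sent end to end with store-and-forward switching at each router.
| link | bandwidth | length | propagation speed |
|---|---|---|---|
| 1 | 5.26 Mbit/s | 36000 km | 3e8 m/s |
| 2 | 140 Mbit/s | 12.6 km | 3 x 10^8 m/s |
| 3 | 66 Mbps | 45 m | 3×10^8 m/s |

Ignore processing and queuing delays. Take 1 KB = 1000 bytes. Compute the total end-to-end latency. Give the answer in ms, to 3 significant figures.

L = 42400 bits.
Transmission delays (L/R per hop): 8.06084, 0.302857, 0.642424 ms; sum = 9.00612 ms.
Propagation delays (d/s per hop): 120, 0.042, 0.00015 ms; sum = 120.042 ms.
End-to-end = 129 ms.

129 ms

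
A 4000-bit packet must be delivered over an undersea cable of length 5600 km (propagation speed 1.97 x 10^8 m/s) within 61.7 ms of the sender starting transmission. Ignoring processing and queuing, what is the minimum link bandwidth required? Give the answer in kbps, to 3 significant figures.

120 kbps

Propagation delay = 5600000 / 197000000 = 28.4264 ms.
Transmission budget = 61.7 − 28.4264 = 33.2736 ms.
R ≥ L / t_tx = 4000 bits / 0.0332736 s = 120 kbps.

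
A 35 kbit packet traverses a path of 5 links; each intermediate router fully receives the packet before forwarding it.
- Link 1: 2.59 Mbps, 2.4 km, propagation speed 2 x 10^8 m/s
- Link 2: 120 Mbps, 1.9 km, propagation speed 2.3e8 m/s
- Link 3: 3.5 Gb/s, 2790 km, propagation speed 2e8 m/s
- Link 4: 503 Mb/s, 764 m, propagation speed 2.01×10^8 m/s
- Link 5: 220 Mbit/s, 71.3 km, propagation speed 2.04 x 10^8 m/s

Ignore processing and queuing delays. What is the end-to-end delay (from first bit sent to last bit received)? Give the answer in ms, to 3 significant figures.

L = 35000 bits.
Transmission delays (L/R per hop): 13.5135, 0.291667, 0.01, 0.0695825, 0.159091 ms; sum = 14.0439 ms.
Propagation delays (d/s per hop): 0.012, 0.00826087, 13.95, 0.003801, 0.34951 ms; sum = 14.3236 ms.
End-to-end = 28.4 ms.

28.4 ms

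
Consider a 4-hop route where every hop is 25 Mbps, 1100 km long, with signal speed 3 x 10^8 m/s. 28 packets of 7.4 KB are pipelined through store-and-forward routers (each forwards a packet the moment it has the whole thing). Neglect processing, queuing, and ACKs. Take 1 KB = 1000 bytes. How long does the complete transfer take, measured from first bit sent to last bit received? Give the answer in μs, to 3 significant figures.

Per-hop transmission t_tx = L/R = 59200/25000000 = 2368 μs.
Per-hop propagation t_prop = 1100000/300000000 = 3666.67 μs.
Pipeline fill: first packet needs 4·t_tx to clear all hops; remaining 27 packets each add one t_tx.
Total = (4+28-1)·t_tx + 4·t_prop = 31·2368 + 4·3666.67 = 88100 μs.

88100 μs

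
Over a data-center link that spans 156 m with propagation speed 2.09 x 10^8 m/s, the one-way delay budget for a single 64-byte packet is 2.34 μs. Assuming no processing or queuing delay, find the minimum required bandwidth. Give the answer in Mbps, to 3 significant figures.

321 Mbps

L = 512 bits.
Propagation delay = 156 / 209000000 = 0.746411 μs.
Transmission budget = 2.34 − 0.746411 = 1.59359 μs.
R ≥ L / t_tx = 512 bits / 1.59359e-06 s = 321 Mbps.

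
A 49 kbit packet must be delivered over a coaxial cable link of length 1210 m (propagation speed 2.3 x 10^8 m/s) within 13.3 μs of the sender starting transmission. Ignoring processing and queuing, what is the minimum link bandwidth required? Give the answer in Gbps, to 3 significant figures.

6.10 Gbps

Propagation delay = 1210 / 2.3e+08 = 5.26087 μs.
Transmission budget = 13.3 − 5.26087 = 8.03913 μs.
R ≥ L / t_tx = 49000 bits / 8.03913e-06 s = 6.10 Gbps.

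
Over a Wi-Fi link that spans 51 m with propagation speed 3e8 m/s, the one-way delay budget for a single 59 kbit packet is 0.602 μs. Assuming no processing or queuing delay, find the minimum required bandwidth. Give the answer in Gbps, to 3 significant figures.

Propagation delay = 51 / 300000000 = 0.17 μs.
Transmission budget = 0.602 − 0.17 = 0.432 μs.
R ≥ L / t_tx = 59000 bits / 4.32e-07 s = 137 Gbps.

137 Gbps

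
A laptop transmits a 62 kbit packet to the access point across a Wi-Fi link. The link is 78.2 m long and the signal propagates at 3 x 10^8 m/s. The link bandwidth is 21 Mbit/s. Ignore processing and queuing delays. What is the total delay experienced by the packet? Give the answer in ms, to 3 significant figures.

L = 62000 bits.
Transmission delay = L/R = 62000 / 21000000 = 2.95238 ms.
Propagation delay = d/s = 78.2 m / 300000000 m/s = 0.000260667 ms.
Total = 2.95 ms.

2.95 ms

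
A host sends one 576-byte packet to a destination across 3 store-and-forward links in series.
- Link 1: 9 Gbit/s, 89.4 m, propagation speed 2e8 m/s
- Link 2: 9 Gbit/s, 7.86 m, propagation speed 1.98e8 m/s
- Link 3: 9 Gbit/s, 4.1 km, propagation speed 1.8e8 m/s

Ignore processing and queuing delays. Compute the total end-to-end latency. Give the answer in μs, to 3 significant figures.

24.8 μs

L = 576 × 8 = 4608 bits.
Transmission delay per hop = L/R = 4608/9000000000 = 0.512 μs; 3 hops → 1.536 μs.
Propagation delays (d/s per hop): 0.447, 0.039697, 22.7778 μs; sum = 23.2645 μs.
End-to-end = 24.8 μs.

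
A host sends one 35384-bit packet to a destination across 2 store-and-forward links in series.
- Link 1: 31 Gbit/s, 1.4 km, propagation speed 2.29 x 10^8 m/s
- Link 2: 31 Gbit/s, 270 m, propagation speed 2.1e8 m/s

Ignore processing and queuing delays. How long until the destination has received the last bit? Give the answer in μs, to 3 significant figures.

9.68 μs

Transmission delay per hop = L/R = 35384/31000000000 = 1.14142 μs; 2 hops → 2.28284 μs.
Propagation delays (d/s per hop): 6.11354, 1.28571 μs; sum = 7.39925 μs.
End-to-end = 9.68 μs.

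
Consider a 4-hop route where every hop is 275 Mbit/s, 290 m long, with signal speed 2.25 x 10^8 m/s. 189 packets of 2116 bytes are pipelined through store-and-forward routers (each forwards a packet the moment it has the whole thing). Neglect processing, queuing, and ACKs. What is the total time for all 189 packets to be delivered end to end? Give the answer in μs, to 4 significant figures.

Per-hop transmission t_tx = L/R = 16928/275000000 = 61.5564 μs.
Per-hop propagation t_prop = 290/225000000 = 1.28889 μs.
Pipeline fill: first packet needs 4·t_tx to clear all hops; remaining 188 packets each add one t_tx.
Total = (4+189-1)·t_tx + 4·t_prop = 192·61.5564 + 4·1.28889 = 11820 μs.

11820 μs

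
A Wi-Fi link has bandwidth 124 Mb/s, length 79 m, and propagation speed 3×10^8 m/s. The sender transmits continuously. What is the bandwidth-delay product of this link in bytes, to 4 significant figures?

4.082 bytes

Propagation delay = 79 / 300000000 = 2.63333e-07 s.
BDP = R × t_prop = 124000000 × 2.63333e-07 = 32.6533 bits.
In bytes: 32.6533/8 = 4.082 bytes.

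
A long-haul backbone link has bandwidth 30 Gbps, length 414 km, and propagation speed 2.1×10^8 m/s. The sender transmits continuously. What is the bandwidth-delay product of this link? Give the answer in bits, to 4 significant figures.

59140000 bits

Propagation delay = 414000 / 210000000 = 0.00197143 s.
BDP = R × t_prop = 30000000000 × 0.00197143 = 59142900 bits.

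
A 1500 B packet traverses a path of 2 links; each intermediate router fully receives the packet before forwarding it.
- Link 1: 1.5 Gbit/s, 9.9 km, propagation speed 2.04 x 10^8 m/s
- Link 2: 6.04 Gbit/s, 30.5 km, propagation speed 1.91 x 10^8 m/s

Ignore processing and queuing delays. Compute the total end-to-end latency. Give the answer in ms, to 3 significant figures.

0.218 ms

L = 1500 × 8 = 12000 bits.
Transmission delays (L/R per hop): 0.008, 0.00198675 ms; sum = 0.00998675 ms.
Propagation delays (d/s per hop): 0.0485294, 0.159686 ms; sum = 0.208215 ms.
End-to-end = 0.218 ms.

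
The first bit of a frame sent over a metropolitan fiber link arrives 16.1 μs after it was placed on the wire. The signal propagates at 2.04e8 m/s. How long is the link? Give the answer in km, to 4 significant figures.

3.284 km

d = s × t_prop = 204000000 × 1.61e-05 = 3.284 km.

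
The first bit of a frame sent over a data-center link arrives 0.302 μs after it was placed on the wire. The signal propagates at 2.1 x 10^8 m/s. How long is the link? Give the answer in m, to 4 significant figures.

d = s × t_prop = 210000000 × 3.02e-07 = 63.42 m.

63.42 m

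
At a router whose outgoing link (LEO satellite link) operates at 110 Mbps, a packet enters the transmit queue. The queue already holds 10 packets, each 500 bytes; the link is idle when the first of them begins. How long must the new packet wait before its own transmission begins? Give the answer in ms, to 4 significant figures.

0.3636 ms

Each queued packet: L/R = 4000/110000000 = 0.0363636 ms.
10 queued → 0.363636 ms.
Queuing delay = 0.3636 ms.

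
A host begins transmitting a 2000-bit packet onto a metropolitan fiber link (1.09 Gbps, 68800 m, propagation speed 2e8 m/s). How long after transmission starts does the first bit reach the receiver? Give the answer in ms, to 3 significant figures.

First bit experiences only propagation delay: d/s = 68800/200000000 = 0.344 ms.

0.344 ms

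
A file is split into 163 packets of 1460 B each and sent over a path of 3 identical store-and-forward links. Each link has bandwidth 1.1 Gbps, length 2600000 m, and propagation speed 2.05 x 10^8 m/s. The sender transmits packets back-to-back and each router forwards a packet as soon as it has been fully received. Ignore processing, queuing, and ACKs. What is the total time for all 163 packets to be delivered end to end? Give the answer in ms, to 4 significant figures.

39.80 ms

Per-hop transmission t_tx = L/R = 11680/1100000000 = 0.0106182 ms.
Per-hop propagation t_prop = 2600000/2.05e+08 = 12.6829 ms.
Pipeline fill: first packet needs 3·t_tx to clear all hops; remaining 162 packets each add one t_tx.
Total = (3+163-1)·t_tx + 3·t_prop = 165·0.0106182 + 3·12.6829 = 39.80 ms.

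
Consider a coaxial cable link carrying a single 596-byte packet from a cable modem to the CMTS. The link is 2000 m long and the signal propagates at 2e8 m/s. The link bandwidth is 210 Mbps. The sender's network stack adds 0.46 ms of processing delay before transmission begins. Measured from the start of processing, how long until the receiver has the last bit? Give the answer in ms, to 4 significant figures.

L = 596 × 8 = 4768 bits.
Transmission delay = L/R = 4768 / 210000000 = 0.0227048 ms.
Propagation delay = d/s = 2000 m / 200000000 m/s = 0.01 ms.
Plus processing delay 0.46 ms = 0.46 ms.
Total = 0.4927 ms.

0.4927 ms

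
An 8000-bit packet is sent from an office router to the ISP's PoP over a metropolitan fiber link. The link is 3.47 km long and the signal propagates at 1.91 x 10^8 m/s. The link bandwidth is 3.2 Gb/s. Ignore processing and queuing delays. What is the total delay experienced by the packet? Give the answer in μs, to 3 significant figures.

Transmission delay = L/R = 8000 / 3200000000 = 2.5 μs.
Propagation delay = d/s = 3470 m / 191000000 m/s = 18.1675 μs.
Total = 20.7 μs.

20.7 μs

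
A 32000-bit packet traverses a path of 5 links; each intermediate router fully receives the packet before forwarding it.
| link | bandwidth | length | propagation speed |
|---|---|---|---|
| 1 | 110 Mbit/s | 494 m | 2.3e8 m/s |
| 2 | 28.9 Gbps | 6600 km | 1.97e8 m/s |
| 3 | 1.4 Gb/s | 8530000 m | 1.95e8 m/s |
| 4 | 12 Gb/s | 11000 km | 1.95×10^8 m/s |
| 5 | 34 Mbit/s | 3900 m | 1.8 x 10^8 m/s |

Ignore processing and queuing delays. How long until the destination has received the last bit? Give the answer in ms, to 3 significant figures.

Transmission delays (L/R per hop): 0.290909, 0.00110727, 0.0228571, 0.00266667, 0.941176 ms; sum = 1.25872 ms.
Propagation delays (d/s per hop): 0.00214783, 33.5025, 43.7436, 56.4103, 0.0216667 ms; sum = 133.68 ms.
End-to-end = 135 ms.

135 ms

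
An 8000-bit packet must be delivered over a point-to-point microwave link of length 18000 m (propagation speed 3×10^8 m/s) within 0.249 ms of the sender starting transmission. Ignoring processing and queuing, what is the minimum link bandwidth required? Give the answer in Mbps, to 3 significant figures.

Propagation delay = 18000 / 300000000 = 0.06 ms.
Transmission budget = 0.249 − 0.06 = 0.189 ms.
R ≥ L / t_tx = 8000 bits / 0.000189 s = 42.3 Mbps.

42.3 Mbps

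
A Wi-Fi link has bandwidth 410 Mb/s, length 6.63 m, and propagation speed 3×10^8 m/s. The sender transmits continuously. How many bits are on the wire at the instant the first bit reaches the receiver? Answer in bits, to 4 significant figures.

Propagation delay = 6.63 / 300000000 = 2.21e-08 s.
BDP = R × t_prop = 410000000 × 2.21e-08 = 9.061 bits.

9.061 bits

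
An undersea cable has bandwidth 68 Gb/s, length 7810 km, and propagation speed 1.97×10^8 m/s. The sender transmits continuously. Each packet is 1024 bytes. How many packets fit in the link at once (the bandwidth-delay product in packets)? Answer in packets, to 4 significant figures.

Propagation delay = 7810000 / 197000000 = 0.0396447 s.
BDP = R × t_prop = 68000000000 × 0.0396447 = 2695840000 bits.
In packets of 8192 bits: 329100 packets.

329100 packets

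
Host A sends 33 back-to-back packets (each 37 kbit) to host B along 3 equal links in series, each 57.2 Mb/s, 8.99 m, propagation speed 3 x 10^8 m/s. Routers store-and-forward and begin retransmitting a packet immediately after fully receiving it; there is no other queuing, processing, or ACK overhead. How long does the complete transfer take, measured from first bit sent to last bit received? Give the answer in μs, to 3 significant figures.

22600 μs

Per-hop transmission t_tx = L/R = 37000/57200000 = 646.853 μs.
Per-hop propagation t_prop = 8.99/300000000 = 0.0299667 μs.
Pipeline fill: first packet needs 3·t_tx to clear all hops; remaining 32 packets each add one t_tx.
Total = (3+33-1)·t_tx + 3·t_prop = 35·646.853 + 3·0.0299667 = 22600 μs.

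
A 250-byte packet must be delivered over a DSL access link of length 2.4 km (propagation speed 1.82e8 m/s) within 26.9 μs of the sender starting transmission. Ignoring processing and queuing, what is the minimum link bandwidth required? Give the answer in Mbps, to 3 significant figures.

146 Mbps

L = 2000 bits.
Propagation delay = 2400 / 182000000 = 13.1868 μs.
Transmission budget = 26.9 − 13.1868 = 13.7132 μs.
R ≥ L / t_tx = 2000 bits / 1.37132e-05 s = 146 Mbps.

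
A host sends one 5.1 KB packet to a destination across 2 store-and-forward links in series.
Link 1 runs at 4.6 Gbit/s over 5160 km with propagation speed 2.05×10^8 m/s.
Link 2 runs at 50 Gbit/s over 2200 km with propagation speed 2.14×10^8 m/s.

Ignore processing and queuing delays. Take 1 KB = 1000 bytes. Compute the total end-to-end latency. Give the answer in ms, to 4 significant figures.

L = 40800 bits.
Transmission delays (L/R per hop): 0.00886957, 0.000816 ms; sum = 0.00968557 ms.
Propagation delays (d/s per hop): 25.1707, 10.2804 ms; sum = 35.4511 ms.
End-to-end = 35.46 ms.

35.46 ms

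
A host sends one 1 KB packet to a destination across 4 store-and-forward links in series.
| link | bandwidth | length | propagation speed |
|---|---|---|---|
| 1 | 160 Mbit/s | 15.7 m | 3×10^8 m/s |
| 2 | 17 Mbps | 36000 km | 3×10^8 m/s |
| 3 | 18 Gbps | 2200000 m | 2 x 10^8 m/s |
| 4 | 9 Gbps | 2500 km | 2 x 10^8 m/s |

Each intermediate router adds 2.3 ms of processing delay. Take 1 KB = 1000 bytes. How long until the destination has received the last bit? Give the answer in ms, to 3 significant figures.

L = 8000 bits.
Transmission delays (L/R per hop): 0.05, 0.470588, 0.000444444, 0.000888889 ms; sum = 0.521922 ms.
Propagation delays (d/s per hop): 5.23333e-05, 120, 11, 12.5 ms; sum = 143.5 ms.
Processing at 3 router(s): 3 × 2.3 ms = 6.9 ms.
End-to-end = 151 ms.

151 ms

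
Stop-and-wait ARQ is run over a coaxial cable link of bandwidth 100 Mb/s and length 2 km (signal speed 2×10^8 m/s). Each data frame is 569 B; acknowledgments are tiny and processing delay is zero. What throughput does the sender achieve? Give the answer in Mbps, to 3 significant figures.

t_tx = L/R = 4552/100000000 = 4.552e-05 s.
t_prop = 2000/200000000 = 1e-05 s; RTT = 2e-05 s.
Cycle = t_tx + RTT = 6.552e-05 s.
Throughput = L / cycle = 4552 / 6.552e-05 = 69.5 Mbps.

69.5 Mbps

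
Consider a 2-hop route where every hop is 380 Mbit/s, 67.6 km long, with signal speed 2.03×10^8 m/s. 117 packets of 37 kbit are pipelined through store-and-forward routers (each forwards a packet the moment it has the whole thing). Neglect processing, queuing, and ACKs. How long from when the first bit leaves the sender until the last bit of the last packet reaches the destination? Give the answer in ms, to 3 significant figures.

12.2 ms

Per-hop transmission t_tx = L/R = 37000/380000000 = 0.0973684 ms.
Per-hop propagation t_prop = 67600/2.03e+08 = 0.333005 ms.
Pipeline fill: first packet needs 2·t_tx to clear all hops; remaining 116 packets each add one t_tx.
Total = (2+117-1)·t_tx + 2·t_prop = 118·0.0973684 + 2·0.333005 = 12.2 ms.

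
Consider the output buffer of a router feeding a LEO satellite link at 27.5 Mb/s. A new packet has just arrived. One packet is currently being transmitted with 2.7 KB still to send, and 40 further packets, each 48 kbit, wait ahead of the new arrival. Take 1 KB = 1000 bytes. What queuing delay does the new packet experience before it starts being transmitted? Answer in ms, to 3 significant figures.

Each queued packet: L/R = 48000/27500000 = 1.74545 ms.
40 queued → 69.8182 ms.
Plus remaining 21600 bits of current packet: 0.785455 ms.
Queuing delay = 70.6 ms.

70.6 ms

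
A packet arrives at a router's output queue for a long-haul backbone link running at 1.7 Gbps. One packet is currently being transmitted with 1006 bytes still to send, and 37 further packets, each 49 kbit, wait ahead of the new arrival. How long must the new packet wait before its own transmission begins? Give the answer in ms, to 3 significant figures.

1.07 ms

Each queued packet: L/R = 49000/1700000000 = 0.0288235 ms.
37 queued → 1.06647 ms.
Plus remaining 8048 bits of current packet: 0.00473412 ms.
Queuing delay = 1.07 ms.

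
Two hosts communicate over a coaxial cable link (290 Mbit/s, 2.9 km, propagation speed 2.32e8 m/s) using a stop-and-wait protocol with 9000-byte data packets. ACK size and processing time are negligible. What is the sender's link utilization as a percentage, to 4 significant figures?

90.85 %

t_tx = L/R = 72000/290000000 = 0.000248276 s.
t_prop = 2900/2.32e+08 = 1.25e-05 s; RTT = 2.5e-05 s.
Cycle = t_tx + RTT = 0.000273276 s.
Utilization = t_tx / cycle = 0.000248276/0.000273276 = 90.85 %.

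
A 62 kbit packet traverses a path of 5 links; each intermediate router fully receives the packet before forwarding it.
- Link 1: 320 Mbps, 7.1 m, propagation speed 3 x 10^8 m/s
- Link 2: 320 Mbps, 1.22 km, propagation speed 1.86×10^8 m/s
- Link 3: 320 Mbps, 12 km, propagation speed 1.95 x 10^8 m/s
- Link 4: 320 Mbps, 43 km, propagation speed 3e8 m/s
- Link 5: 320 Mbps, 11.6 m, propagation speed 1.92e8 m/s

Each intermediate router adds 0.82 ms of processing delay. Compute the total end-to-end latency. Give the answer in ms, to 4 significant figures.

L = 62000 bits.
Transmission delay per hop = L/R = 62000/320000000 = 0.19375 ms; 5 hops → 0.96875 ms.
Propagation delays (d/s per hop): 2.36667e-05, 0.00655914, 0.0615385, 0.143333, 6.04167e-05 ms; sum = 0.211515 ms.
Processing at 4 router(s): 4 × 0.82 ms = 3.28 ms.
End-to-end = 4.460 ms.

4.460 ms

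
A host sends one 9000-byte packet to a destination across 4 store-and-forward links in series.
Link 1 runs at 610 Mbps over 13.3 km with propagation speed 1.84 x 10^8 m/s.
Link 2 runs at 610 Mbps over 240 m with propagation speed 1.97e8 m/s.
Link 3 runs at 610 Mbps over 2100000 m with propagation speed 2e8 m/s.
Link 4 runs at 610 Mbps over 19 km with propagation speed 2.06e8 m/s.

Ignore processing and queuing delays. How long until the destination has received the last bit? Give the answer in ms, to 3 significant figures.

L = 9000 × 8 = 72000 bits.
Transmission delay per hop = L/R = 72000/610000000 = 0.118033 ms; 4 hops → 0.472131 ms.
Propagation delays (d/s per hop): 0.0722826, 0.00121827, 10.5, 0.092233 ms; sum = 10.6657 ms.
End-to-end = 11.1 ms.

11.1 ms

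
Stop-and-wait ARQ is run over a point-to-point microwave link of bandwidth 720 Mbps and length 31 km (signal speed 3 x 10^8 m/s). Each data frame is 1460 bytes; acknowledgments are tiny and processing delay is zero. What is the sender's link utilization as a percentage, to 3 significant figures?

t_tx = L/R = 11680/720000000 = 1.62222e-05 s.
t_prop = 31000/300000000 = 0.000103333 s; RTT = 0.000206667 s.
Cycle = t_tx + RTT = 0.000222889 s.
Utilization = t_tx / cycle = 1.62222e-05/0.000222889 = 7.28 %.

7.28 %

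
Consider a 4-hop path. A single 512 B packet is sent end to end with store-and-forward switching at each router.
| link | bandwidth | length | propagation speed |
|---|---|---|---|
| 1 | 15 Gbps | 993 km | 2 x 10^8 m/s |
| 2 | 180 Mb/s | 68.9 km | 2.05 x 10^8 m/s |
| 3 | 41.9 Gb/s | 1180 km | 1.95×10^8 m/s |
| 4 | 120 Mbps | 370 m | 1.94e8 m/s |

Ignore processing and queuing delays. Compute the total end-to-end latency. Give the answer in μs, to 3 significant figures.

L = 512 × 8 = 4096 bits.
Transmission delays (L/R per hop): 0.273067, 22.7556, 0.0977566, 34.1333 μs; sum = 57.2597 μs.
Propagation delays (d/s per hop): 4965, 336.098, 6051.28, 1.90722 μs; sum = 11354.3 μs.
End-to-end = 11400 μs.

11400 μs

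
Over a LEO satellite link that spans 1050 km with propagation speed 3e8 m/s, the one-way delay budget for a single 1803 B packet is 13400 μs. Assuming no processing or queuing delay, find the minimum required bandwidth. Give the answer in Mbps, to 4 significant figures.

1.457 Mbps

L = 14424 bits.
Propagation delay = 1050000 / 300000000 = 3500 μs.
Transmission budget = 13400 − 3500 = 9900 μs.
R ≥ L / t_tx = 14424 bits / 0.0099 s = 1.457 Mbps.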